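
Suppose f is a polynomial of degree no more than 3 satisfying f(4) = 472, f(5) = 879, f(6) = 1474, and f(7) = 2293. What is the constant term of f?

Write f(n) = an^3 + bn^2 + cn + d. Substituting each data point gives a linear system:
  64a + 16b + 4c + d = 472
  125a + 25b + 5c + d = 879
  216a + 36b + 6c + d = 1474
  343a + 49b + 7c + d = 2293
Solving the system yields a = 6, b = 4, c = 5, d = 4.
So f(n) = 6n^3 + 4n^2 + 5n + 4.
The constant term is 4.

4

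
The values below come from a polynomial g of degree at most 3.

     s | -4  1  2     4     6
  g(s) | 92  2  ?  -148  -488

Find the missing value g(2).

The 4 known points determine the degree-3 polynomial uniquely.
Write g(s) = as^3 + bs^2 + cs + d. Substituting each data point gives a linear system:
  -64a + 16b - 4c + d = 92
  a + b + c + d = 2
  64a + 16b + 4c + d = -148
  216a + 36b + 6c + d = -488
Solving the system yields a = -2, b = -2, c = 2, d = 4.
So g(s) = -2s^3 - 2s^2 + 2s + 4.
Then g(2) = -16.

-16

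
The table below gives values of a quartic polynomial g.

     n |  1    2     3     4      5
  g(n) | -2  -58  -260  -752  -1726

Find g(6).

-3422

Forward differences of the values at n = 1, 2, 3, 4, 5:
  g  : -2  -58  -260  -752  -1726
  Δ  : -56  -202  -492  -974
  Δ^2: -146  -290  -482
  Δ^3: -144  -192
  Δ^4: -48
The fourth differences are constant, confirming degree 4.
Interpolating (Newton forward form) and evaluating at n = 6 gives g(6) = -3422.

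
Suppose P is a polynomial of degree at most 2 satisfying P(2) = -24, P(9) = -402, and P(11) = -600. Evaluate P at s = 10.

Using the Lagrange interpolation formula with nodes 2, 9, 11:
  L_0(s) = (s - 9)(s - 11) / 63
  L_1(s) = (s - 2)(s - 11) / -14
  L_2(s) = (s - 2)(s - 9) / 18
Then P(s) = -24·L_0(s) - 402·L_1(s) - 600·L_2(s).
Expanding and collecting terms gives P(s) = -5s^2 + s - 6.
Evaluating at s = 10: P(10) = -496.

-496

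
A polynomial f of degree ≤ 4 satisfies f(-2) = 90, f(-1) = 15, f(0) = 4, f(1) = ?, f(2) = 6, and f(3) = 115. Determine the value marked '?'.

The 5 known points determine the degree-4 polynomial uniquely.
Write f(t) = at^4 + bt^3 + ct^2 + dt + e. Substituting each data point gives a linear system:
  16a - 8b + 4c - 2d + e = 90
  a - b + c - d + e = 15
  e = 4
  16a + 8b + 4c + 2d + e = 6
  81a + 27b + 9c + 3d + e = 115
Solving the system yields a = 3, b = -4, c = -1, d = -5, e = 4.
So f(t) = 3t⁴ - 4t³ - t² - 5t + 4.
Then f(1) = -3.

-3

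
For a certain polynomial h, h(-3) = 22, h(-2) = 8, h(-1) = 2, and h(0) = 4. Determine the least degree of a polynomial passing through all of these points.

2

Forward differences of the values at x = -3, -2, -1, 0:
  h  : 22  8  2  4
  Δ  : -14  -6  2
  Δ^2: 8  8
  Δ^3: 0
The second differences are constant (8) and nonzero, while all higher differences vanish, so the minimal degree is 2.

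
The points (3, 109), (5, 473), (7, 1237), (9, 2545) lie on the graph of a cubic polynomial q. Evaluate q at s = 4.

Using the Lagrange interpolation formula with nodes 3, 5, 7, 9:
  L_0(s) = (s - 5)(s - 7)(s - 9) / -48
  L_1(s) = (s - 3)(s - 7)(s - 9) / 16
  L_2(s) = (s - 3)(s - 5)(s - 9) / -16
  L_3(s) = (s - 3)(s - 5)(s - 7) / 48
Then q(s) = 109·L_0(s) + 473·L_1(s) + 1237·L_2(s) + 2545·L_3(s).
Expanding and collecting terms gives q(s) = 3s^3 + 5s^2 - 5s - 2.
Evaluating at s = 4: q(4) = 250.

250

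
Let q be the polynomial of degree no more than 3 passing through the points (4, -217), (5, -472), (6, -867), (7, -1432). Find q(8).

-2197

Write q(n) = an^3 + bn^2 + cn + d. Substituting each data point gives a linear system:
  64a + 16b + 4c + d = -217
  125a + 25b + 5c + d = -472
  216a + 36b + 6c + d = -867
  343a + 49b + 7c + d = -1432
Solving the system yields a = -5, b = 5, c = 5, d = 3.
So q(n) = -5n³ + 5n² + 5n + 3.
Then q(8) = -2197.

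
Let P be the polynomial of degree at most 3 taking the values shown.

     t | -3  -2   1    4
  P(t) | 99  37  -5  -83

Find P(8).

-803

Write P(t) = at^3 + bt^2 + ct + d. Substituting each data point gives a linear system:
  -27a + 9b - 3c + d = 99
  -8a + 4b - 2c + d = 37
  a + b + c + d = -5
  64a + 16b + 4c + d = -83
Solving the system yields a = -2, b = 4, c = -4, d = -3.
So P(t) = -2t³ + 4t² - 4t - 3.
Then P(8) = -803.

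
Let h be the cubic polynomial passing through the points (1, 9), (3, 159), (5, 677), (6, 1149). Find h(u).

h(u) = 5u^3 + u^2 + 6u - 3

Using the Lagrange interpolation formula with nodes 1, 3, 5, 6:
  L_0(u) = (u - 3)(u - 5)(u - 6) / -40
  L_1(u) = (u - 1)(u - 5)(u - 6) / 12
  L_2(u) = (u - 1)(u - 3)(u - 6) / -8
  L_3(u) = (u - 1)(u - 3)(u - 5) / 15
Then h(u) = 9·L_0(u) + 159·L_1(u) + 677·L_2(u) + 1149·L_3(u).
Expanding and collecting terms gives h(u) = 5u³ + u² + 6u - 3.
Check: h(5) = 677. ✓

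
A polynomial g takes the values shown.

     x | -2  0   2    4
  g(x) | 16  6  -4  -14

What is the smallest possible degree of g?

1

Divided differences on the nodes -2, 0, 2, 4:
  order 0: 16  6  -4  -14
  order 1: -5  -5  -5
  order 2: 0  0
  order 3: 0
The order-1 divided differences are all -5 (nonzero) and every higher order vanishes, so the data lies on a polynomial of degree exactly 1.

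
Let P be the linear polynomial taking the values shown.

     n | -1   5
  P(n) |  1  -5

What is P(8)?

Using the Lagrange interpolation formula with nodes -1, 5:
  L_0(n) = (n - 5) / -6
  L_1(n) = (n + 1) / 6
Then P(n) = 1·L_0(n) - 5·L_1(n).
Expanding and collecting terms gives P(n) = -n.
Evaluating at n = 8: P(8) = -8.

-8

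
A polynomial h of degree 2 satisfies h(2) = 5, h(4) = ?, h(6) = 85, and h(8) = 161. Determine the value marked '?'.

On equispaced nodes a degree-2 polynomial has vanishing third forward difference, so
  - h(2) + 3·h(4) - 3·h(6) + h(8) = 0.
Substituting the known values and solving for h(4):
  3·h(4) = 99
  h(4) = 33.

33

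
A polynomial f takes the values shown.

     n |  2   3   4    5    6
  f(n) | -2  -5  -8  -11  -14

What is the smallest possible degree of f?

1

Forward differences of the values at n = 2, 3, 4, 5, 6:
  f  : -2  -5  -8  -11  -14
  Δ  : -3  -3  -3  -3
  Δ^2: 0  0  0
  Δ^3: 0  0
  Δ^4: 0
The first differences are constant (-3) and nonzero, while all higher differences vanish, so the minimal degree is 1.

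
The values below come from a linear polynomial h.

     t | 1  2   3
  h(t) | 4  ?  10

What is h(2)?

7

The 2 known points determine the degree-1 polynomial uniquely.
Write h(t) = at + b. Substituting each data point gives a linear system:
  a + b = 4
  3a + b = 10
Solving the system yields a = 3, b = 1.
So h(t) = 3t + 1.
Then h(2) = 7.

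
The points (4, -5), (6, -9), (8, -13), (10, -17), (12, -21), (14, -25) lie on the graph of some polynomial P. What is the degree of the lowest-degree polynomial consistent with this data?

1

Forward differences of the values at s = 4, 6, 8, 10, 12, 14:
  P  : -5  -9  -13  -17  -21  -25
  Δ  : -4  -4  -4  -4  -4
  Δ^2: 0  0  0  0
  Δ^3: 0  0  0
  Δ^4: 0  0
  Δ^5: 0
The first differences are constant (-4) and nonzero, while all higher differences vanish, so the minimal degree is 1.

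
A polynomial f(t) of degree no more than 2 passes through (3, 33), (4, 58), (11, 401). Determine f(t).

Write f(t) = at^2 + bt + c. Substituting each data point gives a linear system:
  9a + 3b + c = 33
  16a + 4b + c = 58
  121a + 11b + c = 401
Solving the system yields a = 3, b = 4, c = -6.
So f(t) = 3t^2 + 4t - 6.
Check: f(11) = 401. ✓

f(t) = 3t^2 + 4t - 6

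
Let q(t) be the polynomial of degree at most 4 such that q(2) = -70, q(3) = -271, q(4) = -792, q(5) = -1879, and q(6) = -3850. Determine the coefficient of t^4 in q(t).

-3

Write q(t) = at^4 + bt^3 + ct^2 + dt + e. Substituting each data point gives a linear system:
  16a + 8b + 4c + 2d + e = -70
  81a + 27b + 9c + 3d + e = -271
  256a + 64b + 16c + 4d + e = -792
  625a + 125b + 25c + 5d + e = -1879
  1296a + 216b + 36c + 6d + e = -3850
Solving the system yields a = -3, b = 1, c = -4, d = -5, e = -4.
So q(t) = -3t⁴ + t³ - 4t² - 5t - 4.
The leading coefficient is -3.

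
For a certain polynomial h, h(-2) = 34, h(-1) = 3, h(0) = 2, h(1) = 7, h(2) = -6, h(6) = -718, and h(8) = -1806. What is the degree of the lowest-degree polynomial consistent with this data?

Divided differences on the nodes -2, -1, 0, 1, 2, 6, 8:
  order 0: 34  3  2  7  -6  -718  -1806
  order 1: -31  -1  5  -13  -178  -544
  order 2: 15  3  -9  -33  -61
  order 3: -4  -4  -4  -4
  order 4: 0  0  0
  order 5: 0  0
  order 6: 0
The order-3 divided differences are all -4 (nonzero) and every higher order vanishes, so the data lies on a polynomial of degree exactly 3.

3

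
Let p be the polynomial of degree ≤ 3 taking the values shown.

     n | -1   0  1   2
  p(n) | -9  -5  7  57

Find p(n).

Write p(n) = an^3 + bn^2 + cn + d. Substituting each data point gives a linear system:
  -a + b - c + d = -9
  d = -5
  a + b + c + d = 7
  8a + 4b + 2c + d = 57
Solving the system yields a = 5, b = 4, c = 3, d = -5.
So p(n) = 5n^3 + 4n^2 + 3n - 5.
Check: p(2) = 57. ✓

p(n) = 5n^3 + 4n^2 + 3n - 5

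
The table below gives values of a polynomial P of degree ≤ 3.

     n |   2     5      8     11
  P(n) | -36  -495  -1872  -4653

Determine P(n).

Write P(n) = an^3 + bn^2 + cn + d. Substituting each data point gives a linear system:
  8a + 4b + 2c + d = -36
  125a + 25b + 5c + d = -495
  512a + 64b + 8c + d = -1872
  1331a + 121b + 11c + d = -4653
Solving the system yields a = -3, b = -6, c = 6, d = 0.
So P(n) = -3n³ - 6n² + 6n.
Check: P(2) = -36. ✓

P(n) = -3n^3 - 6n^2 + 6n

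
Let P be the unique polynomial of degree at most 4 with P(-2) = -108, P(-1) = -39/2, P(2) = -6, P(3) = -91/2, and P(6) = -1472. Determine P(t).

P(t) = -2t^4 + 6t^3 - 5t^2 + (3/2)t - 5

Using the Lagrange interpolation formula with nodes -2, -1, 2, 3, 6:
  L_0(t) = (t + 1)(t - 2)(t - 3)(t - 6) / 160
  L_1(t) = (t + 2)(t - 2)(t - 3)(t - 6) / -84
  L_2(t) = (t + 2)(t + 1)(t - 3)(t - 6) / 48
  L_3(t) = (t + 2)(t + 1)(t - 2)(t - 6) / -60
  L_4(t) = (t + 2)(t + 1)(t - 2)(t - 3) / 672
Then P(t) = -108·L_0(t) - 39/2·L_1(t) - 6·L_2(t) - 91/2·L_3(t) - 1472·L_4(t).
Expanding and collecting terms gives P(t) = -2t^4 + 6t^3 - 5t^2 + (3/2)t - 5.
Check: P(-1) = -39/2. ✓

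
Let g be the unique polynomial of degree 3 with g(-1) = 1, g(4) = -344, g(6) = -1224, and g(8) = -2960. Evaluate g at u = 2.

-32

Write g(u) = au^3 + bu^2 + cu + d. Substituting each data point gives a linear system:
  -a + b - c + d = 1
  64a + 16b + 4c + d = -344
  216a + 36b + 6c + d = -1224
  512a + 64b + 8c + d = -2960
Solving the system yields a = -6, b = 1, c = 6, d = 0.
So g(u) = -6u^3 + u^2 + 6u.
Then g(2) = -32.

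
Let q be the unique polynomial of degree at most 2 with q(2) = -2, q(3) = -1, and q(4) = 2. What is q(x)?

q(x) = x^2 - 4x + 2

Using the Lagrange interpolation formula with nodes 2, 3, 4:
  L_0(x) = (x - 3)(x - 4) / 2
  L_1(x) = (x - 2)(x - 4) / -1
  L_2(x) = (x - 2)(x - 3) / 2
Then q(x) = -2·L_0(x) - 1·L_1(x) + 2·L_2(x).
Expanding and collecting terms gives q(x) = x^2 - 4x + 2.
Check: q(2) = -2. ✓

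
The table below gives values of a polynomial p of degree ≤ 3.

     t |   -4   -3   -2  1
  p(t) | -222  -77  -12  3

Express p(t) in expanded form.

p(t) = 5t^3 + 5t^2 - 5t - 2

Write p(t) = at^3 + bt^2 + ct + d. Substituting each data point gives a linear system:
  -64a + 16b - 4c + d = -222
  -27a + 9b - 3c + d = -77
  -8a + 4b - 2c + d = -12
  a + b + c + d = 3
Solving the system yields a = 5, b = 5, c = -5, d = -2.
So p(t) = 5t³ + 5t² - 5t - 2.
Check: p(-4) = -222. ✓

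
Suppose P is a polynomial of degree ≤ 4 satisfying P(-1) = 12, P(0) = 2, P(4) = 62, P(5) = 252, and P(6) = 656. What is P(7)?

Write P(n) = an^4 + bn^3 + cn^2 + dn + e. Substituting each data point gives a linear system:
  a - b + c - d + e = 12
  e = 2
  256a + 64b + 16c + 4d + e = 62
  625a + 125b + 25c + 5d + e = 252
  1296a + 216b + 36c + 6d + e = 656
Solving the system yields a = 1, b = -3, c = 1, d = -5, e = 2.
So P(n) = n^4 - 3n^3 + n^2 - 5n + 2.
Then P(7) = 1388.

1388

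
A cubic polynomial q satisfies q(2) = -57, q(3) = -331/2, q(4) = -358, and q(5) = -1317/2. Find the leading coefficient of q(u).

-4

Write q(u) = au^3 + bu^2 + cu + d. Substituting each data point gives a linear system:
  8a + 4b + 2c + d = -57
  27a + 9b + 3c + d = -331/2
  64a + 16b + 4c + d = -358
  125a + 25b + 5c + d = -1317/2
Solving the system yields a = -4, b = -6, c = -5/2, d = 4.
So q(u) = -4u³ - 6u² - (5/2)u + 4.
The leading coefficient is -4.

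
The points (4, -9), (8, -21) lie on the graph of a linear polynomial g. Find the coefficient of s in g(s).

-3

Write g(s) = as + b. Substituting each data point gives a linear system:
  4a + b = -9
  8a + b = -21
Solving the system yields a = -3, b = 3.
So g(s) = -3s + 3.
The leading coefficient is -3.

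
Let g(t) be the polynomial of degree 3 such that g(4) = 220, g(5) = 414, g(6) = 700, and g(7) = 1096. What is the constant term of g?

Write g(t) = at^3 + bt^2 + ct + d. Substituting each data point gives a linear system:
  64a + 16b + 4c + d = 220
  125a + 25b + 5c + d = 414
  216a + 36b + 6c + d = 700
  343a + 49b + 7c + d = 1096
Solving the system yields a = 3, b = 1, c = 2, d = 4.
So g(t) = 3t^3 + t^2 + 2t + 4.
The constant term is 4.

4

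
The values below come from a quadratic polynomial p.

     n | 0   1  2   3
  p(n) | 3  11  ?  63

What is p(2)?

31

The 3 known points determine the degree-2 polynomial uniquely.
Write p(n) = an^2 + bn + c. Substituting each data point gives a linear system:
  c = 3
  a + b + c = 11
  9a + 3b + c = 63
Solving the system yields a = 6, b = 2, c = 3.
So p(n) = 6n^2 + 2n + 3.
Then p(2) = 31.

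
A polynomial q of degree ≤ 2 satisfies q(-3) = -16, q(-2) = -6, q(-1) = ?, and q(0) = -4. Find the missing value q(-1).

The 3 known points determine the degree-2 polynomial uniquely.
Write q(x) = ax^2 + bx + c. Substituting each data point gives a linear system:
  9a - 3b + c = -16
  4a - 2b + c = -6
  c = -4
Solving the system yields a = -3, b = -5, c = -4.
So q(x) = -3x² - 5x - 4.
Then q(-1) = -2.

-2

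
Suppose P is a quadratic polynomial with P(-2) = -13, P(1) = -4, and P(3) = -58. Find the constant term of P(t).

5

Write P(t) = at^2 + bt + c. Substituting each data point gives a linear system:
  4a - 2b + c = -13
  a + b + c = -4
  9a + 3b + c = -58
Solving the system yields a = -6, b = -3, c = 5.
So P(t) = -6t^2 - 3t + 5.
The constant term is 5.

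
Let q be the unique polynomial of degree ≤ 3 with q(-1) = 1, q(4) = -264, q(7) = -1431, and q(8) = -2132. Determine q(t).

q(t) = -4t^3 - 2t^2 + 5t + 4

Using the Lagrange interpolation formula with nodes -1, 4, 7, 8:
  L_0(t) = (t - 4)(t - 7)(t - 8) / -360
  L_1(t) = (t + 1)(t - 7)(t - 8) / 60
  L_2(t) = (t + 1)(t - 4)(t - 8) / -24
  L_3(t) = (t + 1)(t - 4)(t - 7) / 36
Then q(t) = 1·L_0(t) - 264·L_1(t) - 1431·L_2(t) - 2132·L_3(t).
Expanding and collecting terms gives q(t) = -4t³ - 2t² + 5t + 4.
Check: q(8) = -2132. ✓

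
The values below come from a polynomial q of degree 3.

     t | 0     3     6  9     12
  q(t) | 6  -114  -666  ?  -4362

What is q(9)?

On equispaced nodes a degree-3 polynomial has vanishing fourth forward difference, so
  q(0) - 4·q(3) + 6·q(6) - 4·q(9) + q(12) = 0.
Substituting the known values and solving for q(9):
  -4·q(9) = 7896
  q(9) = -1974.

-1974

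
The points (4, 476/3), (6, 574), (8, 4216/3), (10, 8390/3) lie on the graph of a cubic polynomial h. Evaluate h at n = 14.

23506/3

Using the Lagrange interpolation formula with nodes 4, 6, 8, 10:
  L_0(n) = (n - 6)(n - 8)(n - 10) / -48
  L_1(n) = (n - 4)(n - 8)(n - 10) / 16
  L_2(n) = (n - 4)(n - 6)(n - 10) / -16
  L_3(n) = (n - 4)(n - 6)(n - 8) / 48
Then h(n) = 476/3·L_0(n) + 574·L_1(n) + 4216/3·L_2(n) + 8390/3·L_3(n).
Expanding and collecting terms gives h(n) = 3n³ - 2n² - (1/3)n.
Evaluating at n = 14: h(14) = 23506/3.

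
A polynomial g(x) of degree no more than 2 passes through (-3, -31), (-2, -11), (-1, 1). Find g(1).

Write g(x) = ax^2 + bx + c. Substituting each data point gives a linear system:
  9a - 3b + c = -31
  4a - 2b + c = -11
  a - b + c = 1
Solving the system yields a = -4, b = 0, c = 5.
So g(x) = -4x^2 + 5.
Then g(1) = 1.

1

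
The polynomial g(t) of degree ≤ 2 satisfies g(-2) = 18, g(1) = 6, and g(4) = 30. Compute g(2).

Using the Lagrange interpolation formula with nodes -2, 1, 4:
  L_0(t) = (t - 1)(t - 4) / 18
  L_1(t) = (t + 2)(t - 4) / -9
  L_2(t) = (t + 2)(t - 1) / 18
Then g(t) = 18·L_0(t) + 6·L_1(t) + 30·L_2(t).
Expanding and collecting terms gives g(t) = 2t² - 2t + 6.
Evaluating at t = 2: g(2) = 10.

10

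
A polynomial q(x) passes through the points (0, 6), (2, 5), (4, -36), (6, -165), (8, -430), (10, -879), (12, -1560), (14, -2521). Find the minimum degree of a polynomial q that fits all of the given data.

3

Forward differences of the values at x = 0, 2, 4, 6, 8, 10, 12, 14:
  q  : 6  5  -36  -165  -430  -879  -1560  -2521
  Δ  : -1  -41  -129  -265  -449  -681  -961
  Δ^2: -40  -88  -136  -184  -232  -280
  Δ^3: -48  -48  -48  -48  -48
  Δ^4: 0  0  0  0
  Δ^5: 0  0  0
  Δ^6: 0  0
  Δ^7: 0
The third differences are constant (-48) and nonzero, while all higher differences vanish, so the minimal degree is 3.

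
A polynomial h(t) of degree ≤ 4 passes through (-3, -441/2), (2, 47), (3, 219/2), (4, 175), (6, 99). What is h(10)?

-3737

Using the Lagrange interpolation formula with nodes -3, 2, 3, 4, 6:
  L_0(t) = (t - 2)(t - 3)(t - 4)(t - 6) / 1890
  L_1(t) = (t + 3)(t - 3)(t - 4)(t - 6) / -40
  L_2(t) = (t + 3)(t - 2)(t - 4)(t - 6) / 18
  L_3(t) = (t + 3)(t - 2)(t - 3)(t - 6) / -28
  L_4(t) = (t + 3)(t - 2)(t - 3)(t - 4) / 216
Then h(t) = -441/2·L_0(t) + 47·L_1(t) + 219/2·L_2(t) + 175·L_3(t) + 99·L_4(t).
Expanding and collecting terms gives h(t) = -t^4 + 6t^3 + (5/2)t^2 + t + 3.
Evaluating at t = 10: h(10) = -3737.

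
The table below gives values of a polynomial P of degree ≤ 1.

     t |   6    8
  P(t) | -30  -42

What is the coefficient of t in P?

-6

Write P(t) = at + b. Substituting each data point gives a linear system:
  6a + b = -30
  8a + b = -42
Solving the system yields a = -6, b = 6.
So P(t) = -6t + 6.
The leading coefficient is -6.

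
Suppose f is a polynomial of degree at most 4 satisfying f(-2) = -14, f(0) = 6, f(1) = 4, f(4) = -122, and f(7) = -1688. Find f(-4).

-346

Using the Lagrange interpolation formula with nodes -2, 0, 1, 4, 7:
  L_0(n) = n(n - 1)(n - 4)(n - 7) / 324
  L_1(n) = (n + 2)(n - 1)(n - 4)(n - 7) / -56
  L_2(n) = (n + 2)n(n - 4)(n - 7) / 54
  L_3(n) = (n + 2)n(n - 1)(n - 7) / -216
  L_4(n) = (n + 2)n(n - 1)(n - 4) / 1134
Then f(n) = -14·L_0(n) + 6·L_1(n) + 4·L_2(n) - 122·L_3(n) - 1688·L_4(n).
Expanding and collecting terms gives f(n) = -n⁴ + 2n³ + n² - 4n + 6.
Evaluating at n = -4: f(-4) = -346.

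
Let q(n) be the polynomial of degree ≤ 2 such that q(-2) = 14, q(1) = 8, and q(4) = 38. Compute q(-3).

Forward differences of the values at n = -2, 1, 4:
  q  : 14  8  38
  Δ  : -6  30
  Δ^2: 36
The second differences are constant, confirming degree 2.
Interpolating (Newton forward form) and evaluating at n = -3 gives q(-3) = 24.

24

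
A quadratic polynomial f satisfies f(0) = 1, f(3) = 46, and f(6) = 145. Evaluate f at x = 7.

Forward differences of the values at x = 0, 3, 6:
  f  : 1  46  145
  Δ  : 45  99
  Δ^2: 54
The second differences are constant, confirming degree 2.
Interpolating (Newton forward form) and evaluating at x = 7 gives f(7) = 190.

190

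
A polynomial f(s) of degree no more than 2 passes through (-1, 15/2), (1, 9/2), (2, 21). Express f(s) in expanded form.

Write f(s) = as^2 + bs + c. Substituting each data point gives a linear system:
  a - b + c = 15/2
  a + b + c = 9/2
  4a + 2b + c = 21
Solving the system yields a = 6, b = -3/2, c = 0.
So f(s) = 6s² - (3/2)s.
Check: f(2) = 21. ✓

f(s) = 6s^2 - (3/2)s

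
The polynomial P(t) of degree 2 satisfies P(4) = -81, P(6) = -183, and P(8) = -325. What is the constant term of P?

Write P(t) = at^2 + bt + c. Substituting each data point gives a linear system:
  16a + 4b + c = -81
  36a + 6b + c = -183
  64a + 8b + c = -325
Solving the system yields a = -5, b = -1, c = 3.
So P(t) = -5t^2 - t + 3.
The constant term is 3.

3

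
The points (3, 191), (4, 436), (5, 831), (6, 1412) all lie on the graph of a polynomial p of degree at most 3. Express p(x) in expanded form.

Write p(x) = ax^3 + bx^2 + cx + d. Substituting each data point gives a linear system:
  27a + 9b + 3c + d = 191
  64a + 16b + 4c + d = 436
  125a + 25b + 5c + d = 831
  216a + 36b + 6c + d = 1412
Solving the system yields a = 6, b = 3, c = 2, d = -4.
So p(x) = 6x³ + 3x² + 2x - 4.
Check: p(6) = 1412. ✓

p(x) = 6x^3 + 3x^2 + 2x - 4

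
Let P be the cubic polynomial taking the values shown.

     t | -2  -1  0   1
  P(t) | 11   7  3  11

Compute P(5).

403

Write P(t) = at^3 + bt^2 + ct + d. Substituting each data point gives a linear system:
  -8a + 4b - 2c + d = 11
  -a + b - c + d = 7
  d = 3
  a + b + c + d = 11
Solving the system yields a = 2, b = 6, c = 0, d = 3.
So P(t) = 2t³ + 6t² + 3.
Then P(5) = 403.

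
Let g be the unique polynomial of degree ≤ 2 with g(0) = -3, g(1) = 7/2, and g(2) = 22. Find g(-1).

5/2

Forward differences of the values at n = 0, 1, 2:
  g  : -3  7/2  22
  Δ  : 13/2  37/2
  Δ^2: 12
The second differences are constant, confirming degree 2.
Interpolating (Newton forward form) and evaluating at n = -1 gives g(-1) = 5/2.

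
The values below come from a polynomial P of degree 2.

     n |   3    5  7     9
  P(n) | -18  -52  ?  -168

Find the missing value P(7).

-102

On equispaced nodes a degree-2 polynomial has vanishing third forward difference, so
  - P(3) + 3·P(5) - 3·P(7) + P(9) = 0.
Substituting the known values and solving for P(7):
  -3·P(7) = 306
  P(7) = -102.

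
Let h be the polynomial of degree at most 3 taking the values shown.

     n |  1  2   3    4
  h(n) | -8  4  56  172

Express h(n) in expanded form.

h(n) = 4n^3 - 4n^2 - 4n - 4

Write h(n) = an^3 + bn^2 + cn + d. Substituting each data point gives a linear system:
  a + b + c + d = -8
  8a + 4b + 2c + d = 4
  27a + 9b + 3c + d = 56
  64a + 16b + 4c + d = 172
Solving the system yields a = 4, b = -4, c = -4, d = -4.
So h(n) = 4n³ - 4n² - 4n - 4.
Check: h(3) = 56. ✓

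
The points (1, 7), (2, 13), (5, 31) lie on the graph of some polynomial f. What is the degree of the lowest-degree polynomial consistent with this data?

1

Divided differences on the nodes 1, 2, 5:
  order 0: 7  13  31
  order 1: 6  6
  order 2: 0
The order-1 divided differences are all 6 (nonzero) and every higher order vanishes, so the data lies on a polynomial of degree exactly 1.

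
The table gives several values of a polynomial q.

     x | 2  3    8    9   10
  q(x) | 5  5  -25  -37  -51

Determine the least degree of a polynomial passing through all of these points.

2

Divided differences on the nodes 2, 3, 8, 9, 10:
  order 0: 5  5  -25  -37  -51
  order 1: 0  -6  -12  -14
  order 2: -1  -1  -1
  order 3: 0  0
  order 4: 0
The order-2 divided differences are all -1 (nonzero) and every higher order vanishes, so the data lies on a polynomial of degree exactly 2.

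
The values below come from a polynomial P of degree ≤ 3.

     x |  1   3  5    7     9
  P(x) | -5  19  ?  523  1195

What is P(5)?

163

On equispaced nodes a degree-3 polynomial has vanishing fourth forward difference, so
  P(1) - 4·P(3) + 6·P(5) - 4·P(7) + P(9) = 0.
Substituting the known values and solving for P(5):
  6·P(5) = 978
  P(5) = 163.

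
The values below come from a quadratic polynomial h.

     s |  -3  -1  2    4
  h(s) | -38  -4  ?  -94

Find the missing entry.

-28

The 3 known points determine the degree-2 polynomial uniquely.
Write h(s) = as^2 + bs + c. Substituting each data point gives a linear system:
  9a - 3b + c = -38
  a - b + c = -4
  16a + 4b + c = -94
Solving the system yields a = -5, b = -3, c = -2.
So h(s) = -5s^2 - 3s - 2.
Then h(2) = -28.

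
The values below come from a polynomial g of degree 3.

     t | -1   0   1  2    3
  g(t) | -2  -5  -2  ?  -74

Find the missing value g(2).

-17

On equispaced nodes a degree-3 polynomial has vanishing fourth forward difference, so
  g(-1) - 4·g(0) + 6·g(1) - 4·g(2) + g(3) = 0.
Substituting the known values and solving for g(2):
  -4·g(2) = 68
  g(2) = -17.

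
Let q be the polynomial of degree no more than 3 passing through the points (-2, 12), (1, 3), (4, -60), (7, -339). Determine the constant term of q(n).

4

Write q(n) = an^3 + bn^2 + cn + d. Substituting each data point gives a linear system:
  -8a + 4b - 2c + d = 12
  a + b + c + d = 3
  64a + 16b + 4c + d = -60
  343a + 49b + 7c + d = -339
Solving the system yields a = -1, b = 0, c = 0, d = 4.
So q(n) = -n^3 + 4.
The constant term is 4.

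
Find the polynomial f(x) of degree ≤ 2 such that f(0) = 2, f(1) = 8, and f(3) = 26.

Write f(x) = ax^2 + bx + c. Substituting each data point gives a linear system:
  c = 2
  a + b + c = 8
  9a + 3b + c = 26
Solving the system yields a = 1, b = 5, c = 2.
So f(x) = x^2 + 5x + 2.
Check: f(1) = 8. ✓

f(x) = x^2 + 5x + 2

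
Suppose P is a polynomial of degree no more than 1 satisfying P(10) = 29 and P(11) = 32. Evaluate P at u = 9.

26

Write P(u) = au + b. Substituting each data point gives a linear system:
  10a + b = 29
  11a + b = 32
Solving the system yields a = 3, b = -1.
So P(u) = 3u - 1.
Then P(9) = 26.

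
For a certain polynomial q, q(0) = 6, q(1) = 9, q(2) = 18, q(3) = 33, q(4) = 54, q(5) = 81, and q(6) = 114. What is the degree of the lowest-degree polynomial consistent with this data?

Forward differences of the values at n = 0, 1, 2, 3, 4, 5, 6:
  q  : 6  9  18  33  54  81  114
  Δ  : 3  9  15  21  27  33
  Δ^2: 6  6  6  6  6
  Δ^3: 0  0  0  0
  Δ^4: 0  0  0
  Δ^5: 0  0
  Δ^6: 0
The second differences are constant (6) and nonzero, while all higher differences vanish, so the minimal degree is 2.

2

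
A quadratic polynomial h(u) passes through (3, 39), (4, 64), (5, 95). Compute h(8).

224

Using the Lagrange interpolation formula with nodes 3, 4, 5:
  L_0(u) = (u - 4)(u - 5) / 2
  L_1(u) = (u - 3)(u - 5) / -1
  L_2(u) = (u - 3)(u - 4) / 2
Then h(u) = 39·L_0(u) + 64·L_1(u) + 95·L_2(u).
Expanding and collecting terms gives h(u) = 3u^2 + 4u.
Evaluating at u = 8: h(8) = 224.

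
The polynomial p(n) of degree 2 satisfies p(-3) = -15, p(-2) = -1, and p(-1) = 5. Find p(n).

Write p(n) = an^2 + bn + c. Substituting each data point gives a linear system:
  9a - 3b + c = -15
  4a - 2b + c = -1
  a - b + c = 5
Solving the system yields a = -4, b = -6, c = 3.
So p(n) = -4n^2 - 6n + 3.
Check: p(-1) = 5. ✓

p(n) = -4n^2 - 6n + 3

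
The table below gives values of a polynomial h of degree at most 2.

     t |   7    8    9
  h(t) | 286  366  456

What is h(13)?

916

Using the Lagrange interpolation formula with nodes 7, 8, 9:
  L_0(t) = (t - 8)(t - 9) / 2
  L_1(t) = (t - 7)(t - 9) / -1
  L_2(t) = (t - 7)(t - 8) / 2
Then h(t) = 286·L_0(t) + 366·L_1(t) + 456·L_2(t).
Expanding and collecting terms gives h(t) = 5t^2 + 5t + 6.
Evaluating at t = 13: h(13) = 916.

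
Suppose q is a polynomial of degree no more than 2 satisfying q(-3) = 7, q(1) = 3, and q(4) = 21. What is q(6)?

Write q(s) = as^2 + bs + c. Substituting each data point gives a linear system:
  9a - 3b + c = 7
  a + b + c = 3
  16a + 4b + c = 21
Solving the system yields a = 1, b = 1, c = 1.
So q(s) = s^2 + s + 1.
Then q(6) = 43.

43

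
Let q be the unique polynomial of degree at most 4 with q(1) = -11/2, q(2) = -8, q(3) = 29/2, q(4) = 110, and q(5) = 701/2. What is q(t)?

Using the Lagrange interpolation formula with nodes 1, 2, 3, 4, 5:
  L_0(t) = (t - 2)(t - 3)(t - 4)(t - 5) / 24
  L_1(t) = (t - 1)(t - 3)(t - 4)(t - 5) / -6
  L_2(t) = (t - 1)(t - 2)(t - 4)(t - 5) / 4
  L_3(t) = (t - 1)(t - 2)(t - 3)(t - 5) / -6
  L_4(t) = (t - 1)(t - 2)(t - 3)(t - 4) / 24
Then q(t) = -11/2·L_0(t) - 8·L_1(t) + 29/2·L_2(t) + 110·L_3(t) + 701/2·L_4(t).
Expanding and collecting terms gives q(t) = t^4 - 2t^3 - (1/2)t^2 - 2t - 2.
Check: q(2) = -8. ✓

q(t) = t^4 - 2t^3 - (1/2)t^2 - 2t - 2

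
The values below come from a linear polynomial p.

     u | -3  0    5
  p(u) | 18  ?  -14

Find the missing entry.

The 2 known points determine the degree-1 polynomial uniquely.
Write p(u) = au + b. Substituting each data point gives a linear system:
  -3a + b = 18
  5a + b = -14
Solving the system yields a = -4, b = 6.
So p(u) = -4u + 6.
Then p(0) = 6.

6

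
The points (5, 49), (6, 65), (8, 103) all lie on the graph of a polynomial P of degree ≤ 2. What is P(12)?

203

Write P(u) = au^2 + bu + c. Substituting each data point gives a linear system:
  25a + 5b + c = 49
  36a + 6b + c = 65
  64a + 8b + c = 103
Solving the system yields a = 1, b = 5, c = -1.
So P(u) = u^2 + 5u - 1.
Then P(12) = 203.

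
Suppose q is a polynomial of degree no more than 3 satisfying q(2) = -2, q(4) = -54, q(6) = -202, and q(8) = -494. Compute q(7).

Write q(n) = an^3 + bn^2 + cn + d. Substituting each data point gives a linear system:
  8a + 4b + 2c + d = -2
  64a + 16b + 4c + d = -54
  216a + 36b + 6c + d = -202
  512a + 64b + 8c + d = -494
Solving the system yields a = -1, b = 0, c = 2, d = 2.
So q(n) = -n^3 + 2n + 2.
Then q(7) = -327.

-327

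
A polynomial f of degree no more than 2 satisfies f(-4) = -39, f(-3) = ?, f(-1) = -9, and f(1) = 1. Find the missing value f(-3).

-27

The 3 known points determine the degree-2 polynomial uniquely.
Write f(n) = an^2 + bn + c. Substituting each data point gives a linear system:
  16a - 4b + c = -39
  a - b + c = -9
  a + b + c = 1
Solving the system yields a = -1, b = 5, c = -3.
So f(n) = -n^2 + 5n - 3.
Then f(-3) = -27.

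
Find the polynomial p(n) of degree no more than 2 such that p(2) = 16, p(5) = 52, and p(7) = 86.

Write p(n) = an^2 + bn + c. Substituting each data point gives a linear system:
  4a + 2b + c = 16
  25a + 5b + c = 52
  49a + 7b + c = 86
Solving the system yields a = 1, b = 5, c = 2.
So p(n) = n^2 + 5n + 2.
Check: p(7) = 86. ✓

p(n) = n^2 + 5n + 2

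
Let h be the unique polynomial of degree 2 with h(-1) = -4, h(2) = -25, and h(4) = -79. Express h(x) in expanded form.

h(x) = -4x^2 - 3x - 3

Using the Lagrange interpolation formula with nodes -1, 2, 4:
  L_0(x) = (x - 2)(x - 4) / 15
  L_1(x) = (x + 1)(x - 4) / -6
  L_2(x) = (x + 1)(x - 2) / 10
Then h(x) = -4·L_0(x) - 25·L_1(x) - 79·L_2(x).
Expanding and collecting terms gives h(x) = -4x^2 - 3x - 3.
Check: h(-1) = -4. ✓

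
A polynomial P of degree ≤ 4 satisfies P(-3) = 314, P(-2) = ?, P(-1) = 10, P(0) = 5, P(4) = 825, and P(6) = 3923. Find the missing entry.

The 5 known points determine the degree-4 polynomial uniquely.
Write P(u) = au^4 + bu^3 + cu^2 + du + e. Substituting each data point gives a linear system:
  81a - 27b + 9c - 3d + e = 314
  a - b + c - d + e = 10
  e = 5
  256a + 64b + 16c + 4d + e = 825
  1296a + 216b + 36c + 6d + e = 3923
Solving the system yields a = 3, b = -1, c = 6, d = 5, e = 5.
So P(u) = 3u^4 - u^3 + 6u^2 + 5u + 5.
Then P(-2) = 75.

75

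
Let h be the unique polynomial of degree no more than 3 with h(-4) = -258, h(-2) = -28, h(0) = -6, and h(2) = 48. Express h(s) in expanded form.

h(s) = 5s^3 + 4s^2 - s - 6

Write h(s) = as^3 + bs^2 + cs + d. Substituting each data point gives a linear system:
  -64a + 16b - 4c + d = -258
  -8a + 4b - 2c + d = -28
  d = -6
  8a + 4b + 2c + d = 48
Solving the system yields a = 5, b = 4, c = -1, d = -6.
So h(s) = 5s³ + 4s² - s - 6.
Check: h(-2) = -28. ✓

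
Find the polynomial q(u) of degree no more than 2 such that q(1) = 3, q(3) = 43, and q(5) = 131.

Using the Lagrange interpolation formula with nodes 1, 3, 5:
  L_0(u) = (u - 3)(u - 5) / 8
  L_1(u) = (u - 1)(u - 5) / -4
  L_2(u) = (u - 1)(u - 3) / 8
Then q(u) = 3·L_0(u) + 43·L_1(u) + 131·L_2(u).
Expanding and collecting terms gives q(u) = 6u^2 - 4u + 1.
Check: q(1) = 3. ✓

q(u) = 6u^2 - 4u + 1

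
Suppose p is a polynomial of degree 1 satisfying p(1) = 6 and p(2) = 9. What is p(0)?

Using the Lagrange interpolation formula with nodes 1, 2:
  L_0(s) = (s - 2) / -1
  L_1(s) = (s - 1) / 1
Then p(s) = 6·L_0(s) + 9·L_1(s).
Expanding and collecting terms gives p(s) = 3s + 3.
Evaluating at s = 0: p(0) = 3.

3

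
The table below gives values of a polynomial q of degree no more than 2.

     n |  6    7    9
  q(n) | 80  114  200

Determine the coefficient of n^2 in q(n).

Write q(n) = an^2 + bn + c. Substituting each data point gives a linear system:
  36a + 6b + c = 80
  49a + 7b + c = 114
  81a + 9b + c = 200
Solving the system yields a = 3, b = -5, c = 2.
So q(n) = 3n^2 - 5n + 2.
The leading coefficient is 3.

3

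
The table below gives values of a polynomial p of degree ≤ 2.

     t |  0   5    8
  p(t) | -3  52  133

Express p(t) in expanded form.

p(t) = 2t^2 + t - 3

Write p(t) = at^2 + bt + c. Substituting each data point gives a linear system:
  c = -3
  25a + 5b + c = 52
  64a + 8b + c = 133
Solving the system yields a = 2, b = 1, c = -3.
So p(t) = 2t² + t - 3.
Check: p(5) = 52. ✓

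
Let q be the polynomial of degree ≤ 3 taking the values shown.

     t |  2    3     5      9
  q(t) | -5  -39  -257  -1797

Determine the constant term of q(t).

3

Write q(t) = at^3 + bt^2 + ct + d. Substituting each data point gives a linear system:
  8a + 4b + 2c + d = -5
  27a + 9b + 3c + d = -39
  125a + 25b + 5c + d = -257
  729a + 81b + 9c + d = -1797
Solving the system yields a = -3, b = 5, c = -2, d = 3.
So q(t) = -3t^3 + 5t^2 - 2t + 3.
The constant term is 3.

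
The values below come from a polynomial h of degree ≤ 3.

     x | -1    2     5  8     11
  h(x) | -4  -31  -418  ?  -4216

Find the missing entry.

-1651

The 4 known points determine the degree-3 polynomial uniquely.
Write h(x) = ax^3 + bx^2 + cx + d. Substituting each data point gives a linear system:
  -a + b - c + d = -4
  8a + 4b + 2c + d = -31
  125a + 25b + 5c + d = -418
  1331a + 121b + 11c + d = -4216
Solving the system yields a = -3, b = -2, c = 2, d = -3.
So h(x) = -3x³ - 2x² + 2x - 3.
Then h(8) = -1651.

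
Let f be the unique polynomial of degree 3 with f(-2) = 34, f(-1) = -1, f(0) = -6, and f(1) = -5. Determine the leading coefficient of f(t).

-4

Write f(t) = at^3 + bt^2 + ct + d. Substituting each data point gives a linear system:
  -8a + 4b - 2c + d = 34
  -a + b - c + d = -1
  d = -6
  a + b + c + d = -5
Solving the system yields a = -4, b = 3, c = 2, d = -6.
So f(t) = -4t^3 + 3t^2 + 2t - 6.
The leading coefficient is -4.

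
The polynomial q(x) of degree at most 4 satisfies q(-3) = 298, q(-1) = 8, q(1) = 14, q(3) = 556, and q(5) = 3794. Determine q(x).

Write q(x) = ax^4 + bx^3 + cx^2 + dx + e. Substituting each data point gives a linear system:
  81a - 27b + 9c - 3d + e = 298
  a - b + c - d + e = 8
  a + b + c + d + e = 14
  81a + 27b + 9c + 3d + e = 556
  625a + 125b + 25c + 5d + e = 3794
Solving the system yields a = 5, b = 5, c = 2, d = -2, e = 4.
So q(x) = 5x^4 + 5x^3 + 2x^2 - 2x + 4.
Check: q(1) = 14. ✓

q(x) = 5x^4 + 5x^3 + 2x^2 - 2x + 4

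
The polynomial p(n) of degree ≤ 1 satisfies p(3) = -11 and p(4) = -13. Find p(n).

Using the Lagrange interpolation formula with nodes 3, 4:
  L_0(n) = (n - 4) / -1
  L_1(n) = (n - 3) / 1
Then p(n) = -11·L_0(n) - 13·L_1(n).
Expanding and collecting terms gives p(n) = -2n - 5.
Check: p(4) = -13. ✓

p(n) = -2n - 5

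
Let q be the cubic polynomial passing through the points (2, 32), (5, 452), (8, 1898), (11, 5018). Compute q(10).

Using the Lagrange interpolation formula with nodes 2, 5, 8, 11:
  L_0(s) = (s - 5)(s - 8)(s - 11) / -162
  L_1(s) = (s - 2)(s - 8)(s - 11) / 54
  L_2(s) = (s - 2)(s - 5)(s - 11) / -54
  L_3(s) = (s - 2)(s - 5)(s - 8) / 162
Then q(s) = 32·L_0(s) + 452·L_1(s) + 1898·L_2(s) + 5018·L_3(s).
Expanding and collecting terms gives q(s) = 4s³ - 3s² + 5s + 2.
Evaluating at s = 10: q(10) = 3752.

3752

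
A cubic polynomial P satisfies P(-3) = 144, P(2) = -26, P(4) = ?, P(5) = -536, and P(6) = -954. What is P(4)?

-262

The 4 known points determine the degree-3 polynomial uniquely.
Write P(s) = as^3 + bs^2 + cs + d. Substituting each data point gives a linear system:
  -27a + 9b - 3c + d = 144
  8a + 4b + 2c + d = -26
  125a + 25b + 5c + d = -536
  216a + 36b + 6c + d = -954
Solving the system yields a = -5, b = 3, c = 4, d = -6.
So P(s) = -5s³ + 3s² + 4s - 6.
Then P(4) = -262.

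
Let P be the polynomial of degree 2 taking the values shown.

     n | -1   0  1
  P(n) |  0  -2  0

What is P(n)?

Write P(n) = an^2 + bn + c. Substituting each data point gives a linear system:
  a - b + c = 0
  c = -2
  a + b + c = 0
Solving the system yields a = 2, b = 0, c = -2.
So P(n) = 2n^2 - 2.
Check: P(-1) = 0. ✓

P(n) = 2n^2 - 2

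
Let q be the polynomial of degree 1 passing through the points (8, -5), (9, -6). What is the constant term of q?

Write q(n) = an + b. Substituting each data point gives a linear system:
  8a + b = -5
  9a + b = -6
Solving the system yields a = -1, b = 3.
So q(n) = -n + 3.
The constant term is 3.

3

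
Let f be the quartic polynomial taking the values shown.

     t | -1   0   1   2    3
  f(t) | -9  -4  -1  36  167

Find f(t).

f(t) = t^4 + 4t^3 - 2t^2 - 4

Write f(t) = at^4 + bt^3 + ct^2 + dt + e. Substituting each data point gives a linear system:
  a - b + c - d + e = -9
  e = -4
  a + b + c + d + e = -1
  16a + 8b + 4c + 2d + e = 36
  81a + 27b + 9c + 3d + e = 167
Solving the system yields a = 1, b = 4, c = -2, d = 0, e = -4.
So f(t) = t^4 + 4t^3 - 2t^2 - 4.
Check: f(0) = -4. ✓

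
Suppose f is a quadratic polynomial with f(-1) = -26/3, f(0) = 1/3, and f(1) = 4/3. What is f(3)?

Using the Lagrange interpolation formula with nodes -1, 0, 1:
  L_0(x) = x(x - 1) / 2
  L_1(x) = (x + 1)(x - 1) / -1
  L_2(x) = (x + 1)x / 2
Then f(x) = -26/3·L_0(x) + 1/3·L_1(x) + 4/3·L_2(x).
Expanding and collecting terms gives f(x) = -4x² + 5x + 1/3.
Evaluating at x = 3: f(3) = -62/3.

-62/3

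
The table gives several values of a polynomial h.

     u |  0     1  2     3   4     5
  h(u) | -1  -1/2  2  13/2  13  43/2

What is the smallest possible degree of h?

Forward differences of the values at u = 0, 1, 2, 3, 4, 5:
  h  : -1  -1/2  2  13/2  13  43/2
  Δ  : 1/2  5/2  9/2  13/2  17/2
  Δ^2: 2  2  2  2
  Δ^3: 0  0  0
  Δ^4: 0  0
  Δ^5: 0
The second differences are constant (2) and nonzero, while all higher differences vanish, so the minimal degree is 2.

2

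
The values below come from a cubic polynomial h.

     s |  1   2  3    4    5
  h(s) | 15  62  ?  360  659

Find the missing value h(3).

169

On equispaced nodes a degree-3 polynomial has vanishing fourth forward difference, so
  h(1) - 4·h(2) + 6·h(3) - 4·h(4) + h(5) = 0.
Substituting the known values and solving for h(3):
  6·h(3) = 1014
  h(3) = 169.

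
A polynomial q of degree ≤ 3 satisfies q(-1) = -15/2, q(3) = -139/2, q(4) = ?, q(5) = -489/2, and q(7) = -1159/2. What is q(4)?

The 4 known points determine the degree-3 polynomial uniquely.
Write q(u) = au^3 + bu^2 + cu + d. Substituting each data point gives a linear system:
  -a + b - c + d = -15/2
  27a + 9b + 3c + d = -139/2
  125a + 25b + 5c + d = -489/2
  343a + 49b + 7c + d = -1159/2
Solving the system yields a = -1, b = -5, c = 3/2, d = -2.
So q(u) = -u^3 - 5u^2 + (3/2)u - 2.
Then q(4) = -140.

-140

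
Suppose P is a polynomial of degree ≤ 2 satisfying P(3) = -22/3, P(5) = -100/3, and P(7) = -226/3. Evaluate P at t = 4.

Write P(t) = at^2 + bt + c. Substituting each data point gives a linear system:
  9a + 3b + c = -22/3
  25a + 5b + c = -100/3
  49a + 7b + c = -226/3
Solving the system yields a = -2, b = 3, c = 5/3.
So P(t) = -2t² + 3t + 5/3.
Then P(4) = -55/3.

-55/3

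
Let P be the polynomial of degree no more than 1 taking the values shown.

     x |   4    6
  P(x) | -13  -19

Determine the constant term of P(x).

-1

Write P(x) = ax + b. Substituting each data point gives a linear system:
  4a + b = -13
  6a + b = -19
Solving the system yields a = -3, b = -1.
So P(x) = -3x - 1.
The constant term is -1.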